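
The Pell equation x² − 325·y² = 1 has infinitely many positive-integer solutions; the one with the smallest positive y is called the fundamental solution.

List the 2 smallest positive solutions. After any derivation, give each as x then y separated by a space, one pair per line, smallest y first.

649 36
842401 46728

d=325: √d = [18; 36] (ℓ=1, odd), read p_1/q_1
step 0: (18, 1)  from 18·(1,0) + (0,1)
step 1: (649, 36)  from 36·(18,1) + (1,0)
fundamental: x₁=649, y₁=36  (since 421201 − 325·1296 = 1)
k=2:  x_2 = 649·649+325·36·36 = 842401,  y_2 = 649·36+36·649 = 46728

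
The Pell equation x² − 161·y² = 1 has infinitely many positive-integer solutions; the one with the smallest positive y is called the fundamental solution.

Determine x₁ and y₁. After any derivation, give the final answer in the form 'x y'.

11775 928

√161 = [12; 1,2,4,1,2,1,4,2,1,24, …], period ℓ=10 (even) → k=9
k=0  a_k=12  p_k/q_k = 12/1
…
k=3  a_k=4  p_k/q_k = 165/13
…
k=5  a_k=2  p_k/q_k = 571/45
…
k=8  a_k=2  p_k/q_k = 8108/639
k=9  a_k=1  p_k/q_k = 11775/928
fundamental: x₁=11775, y₁=928  (since 138650625 − 161·861184 = 1)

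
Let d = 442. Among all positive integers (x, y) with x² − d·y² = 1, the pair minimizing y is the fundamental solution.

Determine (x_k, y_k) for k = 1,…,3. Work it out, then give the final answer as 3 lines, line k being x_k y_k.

883 42
1559377 74172
2753858899 130987710

d=442: √d = [21; 42] (ℓ=1, odd), read p_1/q_1
k=0  a_k=21  p_k/q_k = 21/1
k=1  a_k=42  p_k/q_k = 883/42
(x₁, y₁) = (883, 42);  883² − 442·42² = 1 ✓
k=2:  x_2 = 883·883+442·42·42 = 1559377,  y_2 = 883·42+42·883 = 74172
k=3:  x_3 = 883·1559377+442·42·74172 = 2753858899,  y_3 = 883·74172+42·1559377 = 130987710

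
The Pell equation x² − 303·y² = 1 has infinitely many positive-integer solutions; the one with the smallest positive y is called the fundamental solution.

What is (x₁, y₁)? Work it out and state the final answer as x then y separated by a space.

√303 = [17; 2,2,5,2,2,34, …], period ℓ=6 (even) → k=5
i=0: a=17 ⇒ p=17, q=1
i=1: a=2 ⇒ p=35, q=2
i=2: a=2 ⇒ p=87, q=5
…
i=4: a=2 ⇒ p=1027, q=59
i=5: a=2 ⇒ p=2524, q=145
fundamental: x₁=2524, y₁=145  (since 6370576 − 303·21025 = 1)

2524 145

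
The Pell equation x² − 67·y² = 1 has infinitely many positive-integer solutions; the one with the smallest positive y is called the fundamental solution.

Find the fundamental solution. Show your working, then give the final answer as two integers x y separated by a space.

48842 5967

[8; 5,2,1,1,7,1,1,2,5,16] for √67; ℓ=10 ⇒ convergent index 9
step 0: (8, 1)  from 8·(1,0) + (0,1)
…
step 2: (90, 11)  from 2·(41,5) + (8,1)
step 3: (131, 16)  from 1·(90,11) + (41,5)
step 4: (221, 27)  from 1·(131,16) + (90,11)
step 5: (1678, 205)  from 7·(221,27) + (131,16)
step 6: (1899, 232)  from 1·(1678,205) + (221,27)
step 7: (3577, 437)  from 1·(1899,232) + (1678,205)
step 8: (9053, 1106)  from 2·(3577,437) + (1899,232)
step 9: (48842, 5967)  from 5·(9053,1106) + (3577,437)
fundamental: x₁=48842, y₁=5967  (since 2385540964 − 67·35605089 = 1)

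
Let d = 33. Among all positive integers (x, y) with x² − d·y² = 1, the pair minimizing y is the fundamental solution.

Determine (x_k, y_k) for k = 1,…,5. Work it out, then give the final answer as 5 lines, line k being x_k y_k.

23 4
1057 184
48599 8460
2234497 388976
102738263 17884436

[5; 1,2,1,10] for √33; ℓ=4 ⇒ convergent index 3
i=0: a=5 ⇒ p=5, q=1
…
i=2: a=2 ⇒ p=17, q=3
i=3: a=1 ⇒ p=23, q=4
(x₁, y₁) = (23, 4);  23² − 33·4² = 1 ✓
(23+4√33)^2 = 1057 + 184√33
(23+4√33)^3 = 48599 + 8460√33
(23+4√33)^4 = 2234497 + 388976√33
(23+4√33)^5 = 102738263 + 17884436√33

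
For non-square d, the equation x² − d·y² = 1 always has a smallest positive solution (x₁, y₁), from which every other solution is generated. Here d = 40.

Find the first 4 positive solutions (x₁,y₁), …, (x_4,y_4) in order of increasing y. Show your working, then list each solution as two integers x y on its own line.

19 3
721 114
27379 4329
1039681 164388

d=40: √d = [6; 3,12] (ℓ=2, even), read p_1/q_1
k=0  a_k=6  p_k/q_k = 6/1
k=1  a_k=3  p_k/q_k = 19/3
fundamental: x₁=19, y₁=3  (since 361 − 40·9 = 1)
n=2: (19,3)∘(19,3) = (19·19+40·3·3, 19·3+3·19) = (721,114)
n=3: (721,114)∘(19,3) = (19·721+40·3·114, 19·114+3·721) = (27379,4329)
n=4: (27379,4329)∘(19,3) = (19·27379+40·3·4329, 19·4329+3·27379) = (1039681,164388)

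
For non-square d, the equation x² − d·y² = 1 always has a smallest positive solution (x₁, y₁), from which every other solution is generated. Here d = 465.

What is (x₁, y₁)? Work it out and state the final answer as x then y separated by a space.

15871 736

[21; 1,1,3,2,2,2,3,1,1,42] for √465; ℓ=10 ⇒ convergent index 9
a_0=21:  p_0=21·1+0=21,  q_0=21·0+1=1
a_1=1:  p_1=1·21+1=22,  q_1=1·1+0=1
…
a_8=1:  p_8=1·6922+2027=8949,  q_8=1·321+94=415
a_9=1:  p_9=1·8949+6922=15871,  q_9=1·415+321=736
fundamental: x₁=15871, y₁=736  (since 251888641 − 465·541696 = 1)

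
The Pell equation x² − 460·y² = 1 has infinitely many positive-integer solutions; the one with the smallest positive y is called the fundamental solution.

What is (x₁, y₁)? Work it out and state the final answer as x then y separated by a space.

d=460: √d = [21; 2,4,3,1,2,10,2,1,3,4,2,42] (ℓ=12, even), read p_11/q_11
i=0: a=21 ⇒ p=21, q=1
…
i=2: a=4 ⇒ p=193, q=9
…
i=6: a=10 ⇒ p=23335, q=1088
…
i=10: a=4 ⇒ p=1135029, q=52921
i=11: a=2 ⇒ p=2535751, q=118230
fundamental: x₁=2535751, y₁=118230  (since 6430033134001 − 460·13978332900 = 1)

2535751 118230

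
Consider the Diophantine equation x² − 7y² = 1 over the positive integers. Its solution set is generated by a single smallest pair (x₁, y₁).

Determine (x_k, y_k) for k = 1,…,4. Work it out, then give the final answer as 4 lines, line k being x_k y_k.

8 3
127 48
2024 765
32257 12192

√7 → a₀=2, period (1,1,1,4); ℓ=4 even so k=3
a_0=2:  p_0=2·1+0=2,  q_0=2·0+1=1
a_1=1:  p_1=1·2+1=3,  q_1=1·1+0=1
a_2=1:  p_2=1·3+2=5,  q_2=1·1+1=2
a_3=1:  p_3=1·5+3=8,  q_3=1·2+1=3
→ (8, 3).  Check: 8²=64, 7·3²=63, difference 1.
n=2: (8,3)∘(8,3) = (8·8+7·3·3, 8·3+3·8) = (127,48)
n=3: (127,48)∘(8,3) = (8·127+7·3·48, 8·48+3·127) = (2024,765)
n=4: (2024,765)∘(8,3) = (8·2024+7·3·765, 8·765+3·2024) = (32257,12192)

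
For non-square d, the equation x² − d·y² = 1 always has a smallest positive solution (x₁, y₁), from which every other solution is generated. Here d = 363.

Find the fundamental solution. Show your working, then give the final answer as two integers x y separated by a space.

d=363: √d = [19; 19,38] (ℓ=2, even), read p_1/q_1
k=0  a_k=19  p_k/q_k = 19/1
k=1  a_k=19  p_k/q_k = 362/19
→ (362, 19).  Check: 362²=131044, 363·19²=131043, difference 1.

362 19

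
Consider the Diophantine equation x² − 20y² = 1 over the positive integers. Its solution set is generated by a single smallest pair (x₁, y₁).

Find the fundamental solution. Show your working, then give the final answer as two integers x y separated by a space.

√20 → a₀=4, period (2,8); ℓ=2 even so k=1
step 0: (4, 1)  from 4·(1,0) + (0,1)
step 1: (9, 2)  from 2·(4,1) + (1,0)
(x₁, y₁) = (9, 2);  9² − 20·2² = 1 ✓

9 2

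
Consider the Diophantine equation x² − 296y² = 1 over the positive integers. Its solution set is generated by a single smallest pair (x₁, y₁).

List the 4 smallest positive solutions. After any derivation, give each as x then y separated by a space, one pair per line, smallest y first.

3699 215
27365201 1590570
202447753299 11767036645
1497708451540801 87052535509140

√296 = [17; 4,1,7,1,4,34, …], period ℓ=6 (even) → k=5
k=0  a_k=17  p_k/q_k = 17/1
…
k=4  a_k=1  p_k/q_k = 757/44
k=5  a_k=4  p_k/q_k = 3699/215
→ (3699, 215).  Check: 3699²=13682601, 296·215²=13682600, difference 1.
k=2:  x_2 = 3699·3699+296·215·215 = 27365201,  y_2 = 3699·215+215·3699 = 1590570
k=3:  x_3 = 3699·27365201+296·215·1590570 = 202447753299,  y_3 = 3699·1590570+215·27365201 = 11767036645
k=4:  x_4 = 3699·202447753299+296·215·11767036645 = 1497708451540801,  y_4 = 3699·11767036645+215·202447753299 = 87052535509140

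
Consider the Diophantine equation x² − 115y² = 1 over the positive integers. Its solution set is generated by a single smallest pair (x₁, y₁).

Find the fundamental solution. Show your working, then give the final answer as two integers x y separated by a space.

√115 → a₀=10, period (1,2,1,1,1,1,1,2,1,20); ℓ=10 even so k=9
step 0: (10, 1)  from 10·(1,0) + (0,1)
…
step 2: (32, 3)  from 2·(11,1) + (10,1)
step 3: (43, 4)  from 1·(32,3) + (11,1)
step 4: (75, 7)  from 1·(43,4) + (32,3)
step 5: (118, 11)  from 1·(75,7) + (43,4)
…
step 8: (815, 76)  from 2·(311,29) + (193,18)
step 9: (1126, 105)  from 1·(815,76) + (311,29)
(x₁, y₁) = (1126, 105);  1126² − 115·105² = 1 ✓

1126 105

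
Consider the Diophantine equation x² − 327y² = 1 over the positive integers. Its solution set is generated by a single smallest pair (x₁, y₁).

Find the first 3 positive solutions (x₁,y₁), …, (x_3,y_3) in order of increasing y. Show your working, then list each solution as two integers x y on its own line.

217 12
94177 5208
40872601 2260260

√327 = [18; 12,36, …], period ℓ=2 (even) → k=1
k=0  a_k=18  p_k/q_k = 18/1
k=1  a_k=12  p_k/q_k = 217/12
→ (217, 12).  Check: 217²=47089, 327·12²=47088, difference 1.
(x_2, y_2) = (217·217 + 327·12·12, 217·12 + 12·217) = (94177, 5208)
(x_3, y_3) = (217·94177 + 327·12·5208, 217·5208 + 12·94177) = (40872601, 2260260)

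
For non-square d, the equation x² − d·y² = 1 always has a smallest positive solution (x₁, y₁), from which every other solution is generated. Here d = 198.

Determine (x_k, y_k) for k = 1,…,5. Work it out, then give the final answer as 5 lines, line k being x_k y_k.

[14; 14,28] for √198; ℓ=2 ⇒ convergent index 1
step 0: (14, 1)  from 14·(1,0) + (0,1)
step 1: (197, 14)  from 14·(14,1) + (1,0)
(x₁, y₁) = (197, 14);  197² − 198·14² = 1 ✓
(197+14√198)^2 = 77617 + 5516√198
(197+14√198)^3 = 30580901 + 2173290√198
(197+14√198)^4 = 12048797377 + 856270744√198
(197+14√198)^5 = 4747195585637 + 337368499846√198

197 14
77617 5516
30580901 2173290
12048797377 856270744
4747195585637 337368499846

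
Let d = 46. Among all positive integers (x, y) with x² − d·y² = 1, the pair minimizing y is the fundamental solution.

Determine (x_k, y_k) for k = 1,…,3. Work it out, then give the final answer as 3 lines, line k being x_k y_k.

24335 3588
1184384449 174627960
57643991108495 8499142809612

√46 = [6; 1,3,1,1,2,6,2,1,1,3,1,12, …], period ℓ=12 (even) → k=11
a_0=6:  p_0=6·1+0=6,  q_0=6·0+1=1
…
a_3=1:  p_3=1·27+7=34,  q_3=1·4+1=5
a_4=1:  p_4=1·34+27=61,  q_4=1·5+4=9
a_5=2:  p_5=2·61+34=156,  q_5=2·9+5=23
a_6=6:  p_6=6·156+61=997,  q_6=6·23+9=147
…
a_8=1:  p_8=1·2150+997=3147,  q_8=1·317+147=464
a_9=1:  p_9=1·3147+2150=5297,  q_9=1·464+317=781
a_10=3:  p_10=3·5297+3147=19038,  q_10=3·781+464=2807
a_11=1:  p_11=1·19038+5297=24335,  q_11=1·2807+781=3588
(x₁, y₁) = (24335, 3588);  24335² − 46·3588² = 1 ✓
(x_2, y_2) = (24335·24335 + 46·3588·3588, 24335·3588 + 3588·24335) = (1184384449, 174627960)
(x_3, y_3) = (24335·1184384449 + 46·3588·174627960, 24335·174627960 + 3588·1184384449) = (57643991108495, 8499142809612)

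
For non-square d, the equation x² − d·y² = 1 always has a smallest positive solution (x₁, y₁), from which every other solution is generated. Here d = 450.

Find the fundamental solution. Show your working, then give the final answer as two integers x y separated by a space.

19601 924

d=450: √d = [21; 4,1,2,4,2,1,4,42] (ℓ=8, even), read p_7/q_7
k=0  a_k=21  p_k/q_k = 21/1
…
k=6  a_k=1  p_k/q_k = 4179/197
k=7  a_k=4  p_k/q_k = 19601/924
(x₁, y₁) = (19601, 924);  19601² − 450·924² = 1 ✓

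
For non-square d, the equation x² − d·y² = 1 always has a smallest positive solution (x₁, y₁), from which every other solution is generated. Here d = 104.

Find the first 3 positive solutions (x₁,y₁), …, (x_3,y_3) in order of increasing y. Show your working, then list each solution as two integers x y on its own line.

51 5
5201 510
530451 52015

[10; 5,20] for √104; ℓ=2 ⇒ convergent index 1
a_0=10:  p_0=10·1+0=10,  q_0=10·0+1=1
a_1=5:  p_1=5·10+1=51,  q_1=5·1+0=5
(x₁, y₁) = (51, 5);  51² − 104·5² = 1 ✓
(51+5√104)^2 = 5201 + 510√104
(51+5√104)^3 = 530451 + 52015√104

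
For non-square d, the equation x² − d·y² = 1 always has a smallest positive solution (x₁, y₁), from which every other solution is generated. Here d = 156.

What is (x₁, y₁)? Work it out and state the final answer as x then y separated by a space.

[12; 2,24] for √156; ℓ=2 ⇒ convergent index 1
a_0=12:  p_0=12·1+0=12,  q_0=12·0+1=1
a_1=2:  p_1=2·12+1=25,  q_1=2·1+0=2
→ (25, 2).  Check: 25²=625, 156·2²=624, difference 1.

25 2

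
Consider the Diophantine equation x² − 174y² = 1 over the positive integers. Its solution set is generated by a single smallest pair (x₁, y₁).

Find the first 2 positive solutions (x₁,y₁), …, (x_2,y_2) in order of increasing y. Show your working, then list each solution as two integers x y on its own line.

[13; 5,4,5,26] for √174; ℓ=4 ⇒ convergent index 3
i=0: a=13 ⇒ p=13, q=1
i=1: a=5 ⇒ p=66, q=5
i=2: a=4 ⇒ p=277, q=21
i=3: a=5 ⇒ p=1451, q=110
→ (1451, 110).  Check: 1451²=2105401, 174·110²=2105400, difference 1.
n=2: (1451,110)∘(1451,110) = (1451·1451+174·110·110, 1451·110+110·1451) = (4210801,319220)

1451 110
4210801 319220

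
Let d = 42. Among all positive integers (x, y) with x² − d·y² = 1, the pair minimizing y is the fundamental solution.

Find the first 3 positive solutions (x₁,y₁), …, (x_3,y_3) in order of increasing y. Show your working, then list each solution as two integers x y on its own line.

d=42: √d = [6; 2,12] (ℓ=2, even), read p_1/q_1
k=0  a_k=6  p_k/q_k = 6/1
k=1  a_k=2  p_k/q_k = 13/2
fundamental: x₁=13, y₁=2  (since 169 − 42·4 = 1)
(x_2, y_2) = (13·13 + 42·2·2, 13·2 + 2·13) = (337, 52)
(x_3, y_3) = (13·337 + 42·2·52, 13·52 + 2·337) = (8749, 1350)

13 2
337 52
8749 1350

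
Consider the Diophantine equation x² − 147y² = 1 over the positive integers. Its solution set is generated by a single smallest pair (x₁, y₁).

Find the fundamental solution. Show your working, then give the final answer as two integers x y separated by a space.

d=147: √d = [12; 8,24] (ℓ=2, even), read p_1/q_1
i=0: a=12 ⇒ p=12, q=1
i=1: a=8 ⇒ p=97, q=8
→ (97, 8).  Check: 97²=9409, 147·8²=9408, difference 1.

97 8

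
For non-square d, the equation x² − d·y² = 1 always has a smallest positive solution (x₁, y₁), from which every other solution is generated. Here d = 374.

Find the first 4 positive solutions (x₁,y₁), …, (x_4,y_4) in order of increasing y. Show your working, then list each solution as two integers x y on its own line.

√374 = [19; 2,1,18,1,2,38, …], period ℓ=6 (even) → k=5
a_0=19:  p_0=19·1+0=19,  q_0=19·0+1=1
a_1=2:  p_1=2·19+1=39,  q_1=2·1+0=2
a_2=1:  p_2=1·39+19=58,  q_2=1·2+1=3
…
a_4=1:  p_4=1·1083+58=1141,  q_4=1·56+3=59
a_5=2:  p_5=2·1141+1083=3365,  q_5=2·59+56=174
(x₁, y₁) = (3365, 174);  3365² − 374·174² = 1 ✓
(3365+174√374)^2 = 22646449 + 1171020√374
(3365+174√374)^3 = 152410598405 + 7880964426√374
(3365+174√374)^4 = 1025723304619201 + 53038889415960√374

3365 174
22646449 1171020
152410598405 7880964426
1025723304619201 53038889415960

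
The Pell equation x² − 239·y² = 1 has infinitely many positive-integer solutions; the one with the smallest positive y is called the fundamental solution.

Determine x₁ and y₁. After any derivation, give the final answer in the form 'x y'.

6195120 400729

√239 → a₀=15, period (2,5,1,2,4,15,4,2,1,5,2,30); ℓ=12 even so k=11
a_0=15:  p_0=15·1+0=15,  q_0=15·0+1=1
…
a_4=2:  p_4=2·201+170=572,  q_4=2·13+11=37
…
a_6=15:  p_6=15·2489+572=37907,  q_6=15·161+37=2452
a_7=4:  p_7=4·37907+2489=154117,  q_7=4·2452+161=9969
…
a_10=5:  p_10=5·500258+346141=2847431,  q_10=5·32359+22390=184185
a_11=2:  p_11=2·2847431+500258=6195120,  q_11=2·184185+32359=400729
fundamental: x₁=6195120, y₁=400729  (since 38379511814400 − 239·160583731441 = 1)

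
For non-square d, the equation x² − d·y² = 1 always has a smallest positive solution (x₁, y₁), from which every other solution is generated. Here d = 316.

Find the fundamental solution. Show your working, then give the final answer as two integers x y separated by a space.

12799 720

√316 → a₀=17, period (1,3,2,8,2,3,1,34); ℓ=8 even so k=7
i=0: a=17 ⇒ p=17, q=1
i=1: a=1 ⇒ p=18, q=1
…
i=4: a=8 ⇒ p=1351, q=76
i=5: a=2 ⇒ p=2862, q=161
i=6: a=3 ⇒ p=9937, q=559
i=7: a=1 ⇒ p=12799, q=720
fundamental: x₁=12799, y₁=720  (since 163814401 − 316·518400 = 1)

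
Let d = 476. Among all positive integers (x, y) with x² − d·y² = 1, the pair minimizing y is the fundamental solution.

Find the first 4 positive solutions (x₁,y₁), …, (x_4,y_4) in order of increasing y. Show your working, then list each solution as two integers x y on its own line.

28799 1320
1658764801 76029360
95541534979199 4379139075960
5503001330073139201 252229652421114720

√476 → a₀=21, period (1,4,2,10,2,4,1,42); ℓ=8 even so k=7
a_0=21:  p_0=21·1+0=21,  q_0=21·0+1=1
…
a_2=4:  p_2=4·22+21=109,  q_2=4·1+1=5
a_3=2:  p_3=2·109+22=240,  q_3=2·5+1=11
a_4=10:  p_4=10·240+109=2509,  q_4=10·11+5=115
a_5=2:  p_5=2·2509+240=5258,  q_5=2·115+11=241
a_6=4:  p_6=4·5258+2509=23541,  q_6=4·241+115=1079
a_7=1:  p_7=1·23541+5258=28799,  q_7=1·1079+241=1320
→ (28799, 1320).  Check: 28799²=829382401, 476·1320²=829382400, difference 1.
k=2:  x_2 = 28799·28799+476·1320·1320 = 1658764801,  y_2 = 28799·1320+1320·28799 = 76029360
k=3:  x_3 = 28799·1658764801+476·1320·76029360 = 95541534979199,  y_3 = 28799·76029360+1320·1658764801 = 4379139075960
k=4:  x_4 = 28799·95541534979199+476·1320·4379139075960 = 5503001330073139201,  y_4 = 28799·4379139075960+1320·95541534979199 = 252229652421114720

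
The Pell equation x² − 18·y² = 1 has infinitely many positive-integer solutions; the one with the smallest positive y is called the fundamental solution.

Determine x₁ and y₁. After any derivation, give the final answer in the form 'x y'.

√18 = [4; 4,8, …], period ℓ=2 (even) → k=1
step 0: (4, 1)  from 4·(1,0) + (0,1)
step 1: (17, 4)  from 4·(4,1) + (1,0)
fundamental: x₁=17, y₁=4  (since 289 − 18·16 = 1)

17 4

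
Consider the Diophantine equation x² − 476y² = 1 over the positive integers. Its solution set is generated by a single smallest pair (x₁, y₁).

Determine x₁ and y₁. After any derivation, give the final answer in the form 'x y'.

28799 1320

√476 → a₀=21, period (1,4,2,10,2,4,1,42); ℓ=8 even so k=7
step 0: (21, 1)  from 21·(1,0) + (0,1)
step 1: (22, 1)  from 1·(21,1) + (1,0)
step 2: (109, 5)  from 4·(22,1) + (21,1)
step 3: (240, 11)  from 2·(109,5) + (22,1)
step 4: (2509, 115)  from 10·(240,11) + (109,5)
…
step 6: (23541, 1079)  from 4·(5258,241) + (2509,115)
step 7: (28799, 1320)  from 1·(23541,1079) + (5258,241)
(x₁, y₁) = (28799, 1320);  28799² − 476·1320² = 1 ✓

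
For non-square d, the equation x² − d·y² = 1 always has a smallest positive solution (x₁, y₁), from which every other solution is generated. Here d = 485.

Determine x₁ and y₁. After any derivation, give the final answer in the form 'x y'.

√485 = [22; 44, …], period ℓ=1 (odd) → k=1
k=0  a_k=22  p_k/q_k = 22/1
k=1  a_k=44  p_k/q_k = 969/44
(x₁, y₁) = (969, 44);  969² − 485·44² = 1 ✓

969 44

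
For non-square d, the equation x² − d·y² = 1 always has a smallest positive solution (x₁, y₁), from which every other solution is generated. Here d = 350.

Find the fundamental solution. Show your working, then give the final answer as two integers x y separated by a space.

d=350: √d = [18; 1,2,2,2,1,36] (ℓ=6, even), read p_5/q_5
step 0: (18, 1)  from 18·(1,0) + (0,1)
step 1: (19, 1)  from 1·(18,1) + (1,0)
step 2: (56, 3)  from 2·(19,1) + (18,1)
step 3: (131, 7)  from 2·(56,3) + (19,1)
step 4: (318, 17)  from 2·(131,7) + (56,3)
step 5: (449, 24)  from 1·(318,17) + (131,7)
→ (449, 24).  Check: 449²=201601, 350·24²=201600, difference 1.

449 24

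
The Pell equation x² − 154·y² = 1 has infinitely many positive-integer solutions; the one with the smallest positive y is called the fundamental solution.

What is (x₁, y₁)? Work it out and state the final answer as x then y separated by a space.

21295 1716

d=154: √d = [12; 2,2,3,1,2,1,3,2,2,24] (ℓ=10, even), read p_9/q_9
i=0: a=12 ⇒ p=12, q=1
…
i=3: a=3 ⇒ p=211, q=17
i=4: a=1 ⇒ p=273, q=22
…
i=7: a=3 ⇒ p=3847, q=310
i=8: a=2 ⇒ p=8724, q=703
i=9: a=2 ⇒ p=21295, q=1716
→ (21295, 1716).  Check: 21295²=453477025, 154·1716²=453477024, difference 1.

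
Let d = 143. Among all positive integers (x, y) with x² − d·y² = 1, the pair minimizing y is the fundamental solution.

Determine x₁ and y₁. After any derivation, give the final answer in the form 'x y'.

d=143: √d = [11; 1,22] (ℓ=2, even), read p_1/q_1
step 0: (11, 1)  from 11·(1,0) + (0,1)
step 1: (12, 1)  from 1·(11,1) + (1,0)
fundamental: x₁=12, y₁=1  (since 144 − 143·1 = 1)

12 1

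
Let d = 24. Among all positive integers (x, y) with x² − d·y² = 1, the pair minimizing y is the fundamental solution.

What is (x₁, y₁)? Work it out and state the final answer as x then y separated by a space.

d=24: √d = [4; 1,8] (ℓ=2, even), read p_1/q_1
a_0=4:  p_0=4·1+0=4,  q_0=4·0+1=1
a_1=1:  p_1=1·4+1=5,  q_1=1·1+0=1
fundamental: x₁=5, y₁=1  (since 25 − 24·1 = 1)

5 1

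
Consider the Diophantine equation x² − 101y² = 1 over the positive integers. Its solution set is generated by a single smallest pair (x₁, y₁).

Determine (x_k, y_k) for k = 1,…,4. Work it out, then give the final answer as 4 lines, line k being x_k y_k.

201 20
80801 8040
32481801 3232060
13057603201 1299280080

d=101: √d = [10; 20] (ℓ=1, odd), read p_1/q_1
step 0: (10, 1)  from 10·(1,0) + (0,1)
step 1: (201, 20)  from 20·(10,1) + (1,0)
(x₁, y₁) = (201, 20);  201² − 101·20² = 1 ✓
(x_2, y_2) = (201·201 + 101·20·20, 201·20 + 20·201) = (80801, 8040)
(x_3, y_3) = (201·80801 + 101·20·8040, 201·8040 + 20·80801) = (32481801, 3232060)
(x_4, y_4) = (201·32481801 + 101·20·3232060, 201·3232060 + 20·32481801) = (13057603201, 1299280080)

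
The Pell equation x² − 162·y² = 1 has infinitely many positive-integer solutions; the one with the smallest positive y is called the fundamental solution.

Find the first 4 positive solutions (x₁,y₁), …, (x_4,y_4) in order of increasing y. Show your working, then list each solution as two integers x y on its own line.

√162 = [12; 1,2,1,2,12,2,1,2,1,24, …], period ℓ=10 (even) → k=9
a_0=12:  p_0=12·1+0=12,  q_0=12·0+1=1
a_1=1:  p_1=1·12+1=13,  q_1=1·1+0=1
a_2=2:  p_2=2·13+12=38,  q_2=2·1+1=3
a_3=1:  p_3=1·38+13=51,  q_3=1·3+1=4
…
a_5=12:  p_5=12·140+51=1731,  q_5=12·11+4=136
a_6=2:  p_6=2·1731+140=3602,  q_6=2·136+11=283
…
a_8=2:  p_8=2·5333+3602=14268,  q_8=2·419+283=1121
a_9=1:  p_9=1·14268+5333=19601,  q_9=1·1121+419=1540
(x₁, y₁) = (19601, 1540);  19601² − 162·1540² = 1 ✓
k=2:  x_2 = 19601·19601+162·1540·1540 = 768398401,  y_2 = 19601·1540+1540·19601 = 60371080
k=3:  x_3 = 19601·768398401+162·1540·60371080 = 30122754096401,  y_3 = 19601·60371080+1540·768398401 = 2366667076620
k=4:  x_4 = 19601·30122754096401+162·1540·2366667076620 = 1180872205318713601,  y_4 = 19601·2366667076620+1540·30122754096401 = 92778082677286160

19601 1540
768398401 60371080
30122754096401 2366667076620
1180872205318713601 92778082677286160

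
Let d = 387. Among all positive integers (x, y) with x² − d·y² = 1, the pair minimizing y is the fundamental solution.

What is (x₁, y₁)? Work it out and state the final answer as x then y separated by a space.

3482 177

d=387: √d = [19; 1,2,19,2,1,38] (ℓ=6, even), read p_5/q_5
a_0=19:  p_0=19·1+0=19,  q_0=19·0+1=1
…
a_3=19:  p_3=19·59+20=1141,  q_3=19·3+1=58
a_4=2:  p_4=2·1141+59=2341,  q_4=2·58+3=119
a_5=1:  p_5=1·2341+1141=3482,  q_5=1·119+58=177
→ (3482, 177).  Check: 3482²=12124324, 387·177²=12124323, difference 1.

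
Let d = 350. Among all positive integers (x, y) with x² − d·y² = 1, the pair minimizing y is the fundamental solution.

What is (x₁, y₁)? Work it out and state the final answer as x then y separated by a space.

[18; 1,2,2,2,1,36] for √350; ℓ=6 ⇒ convergent index 5
i=0: a=18 ⇒ p=18, q=1
…
i=2: a=2 ⇒ p=56, q=3
i=3: a=2 ⇒ p=131, q=7
i=4: a=2 ⇒ p=318, q=17
i=5: a=1 ⇒ p=449, q=24
fundamental: x₁=449, y₁=24  (since 201601 − 350·576 = 1)

449 24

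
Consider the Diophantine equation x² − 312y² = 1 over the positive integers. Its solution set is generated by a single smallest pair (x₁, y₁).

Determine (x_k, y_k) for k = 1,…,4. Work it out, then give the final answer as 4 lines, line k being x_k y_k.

53 3
5617 318
595349 33705
63101377 3572412

√312 = [17; 1,1,1,34, …], period ℓ=4 (even) → k=3
a_0=17:  p_0=17·1+0=17,  q_0=17·0+1=1
a_1=1:  p_1=1·17+1=18,  q_1=1·1+0=1
a_2=1:  p_2=1·18+17=35,  q_2=1·1+1=2
a_3=1:  p_3=1·35+18=53,  q_3=1·2+1=3
(x₁, y₁) = (53, 3);  53² − 312·3² = 1 ✓
(53+3√312)^2 = 5617 + 318√312
(53+3√312)^3 = 595349 + 33705√312
(53+3√312)^4 = 63101377 + 3572412√312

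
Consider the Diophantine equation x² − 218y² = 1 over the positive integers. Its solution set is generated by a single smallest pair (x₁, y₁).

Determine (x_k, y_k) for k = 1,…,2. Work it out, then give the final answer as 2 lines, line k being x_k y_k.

d=218: √d = [14; 1,3,3,1,28] (ℓ=5, odd), read p_9/q_9
step 0: (14, 1)  from 14·(1,0) + (0,1)
step 1: (15, 1)  from 1·(14,1) + (1,0)
step 2: (59, 4)  from 3·(15,1) + (14,1)
…
step 5: (7220, 489)  from 28·(251,17) + (192,13)
…
step 7: (29633, 2007)  from 3·(7471,506) + (7220,489)
step 8: (96370, 6527)  from 3·(29633,2007) + (7471,506)
step 9: (126003, 8534)  from 1·(96370,6527) + (29633,2007)
(x₁, y₁) = (126003, 8534);  126003² − 218·8534² = 1 ✓
k=2:  x_2 = 126003·126003+218·8534·8534 = 31753512017,  y_2 = 126003·8534+8534·126003 = 2150619204

126003 8534
31753512017 2150619204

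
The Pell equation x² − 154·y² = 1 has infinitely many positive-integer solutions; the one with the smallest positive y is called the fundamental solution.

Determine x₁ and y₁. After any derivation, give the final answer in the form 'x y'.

21295 1716

d=154: √d = [12; 2,2,3,1,2,1,3,2,2,24] (ℓ=10, even), read p_9/q_9
k=0  a_k=12  p_k/q_k = 12/1
k=1  a_k=2  p_k/q_k = 25/2
k=2  a_k=2  p_k/q_k = 62/5
…
k=8  a_k=2  p_k/q_k = 8724/703
k=9  a_k=2  p_k/q_k = 21295/1716
→ (21295, 1716).  Check: 21295²=453477025, 154·1716²=453477024, difference 1.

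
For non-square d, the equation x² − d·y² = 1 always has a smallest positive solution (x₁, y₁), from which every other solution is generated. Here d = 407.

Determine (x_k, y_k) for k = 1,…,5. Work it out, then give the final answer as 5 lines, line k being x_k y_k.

2663 132
14183137 703032
75539384999 3744348300
402322750321537 19942398342768
2142770892673121063 106213209829234068

√407 → a₀=20, period (5,1,2,1,5,40); ℓ=6 even so k=5
k=0  a_k=20  p_k/q_k = 20/1
k=1  a_k=5  p_k/q_k = 101/5
…
k=3  a_k=2  p_k/q_k = 343/17
k=4  a_k=1  p_k/q_k = 464/23
k=5  a_k=5  p_k/q_k = 2663/132
(x₁, y₁) = (2663, 132);  2663² − 407·132² = 1 ✓
(x_2, y_2) = (2663·2663 + 407·132·132, 2663·132 + 132·2663) = (14183137, 703032)
(x_3, y_3) = (2663·14183137 + 407·132·703032, 2663·703032 + 132·14183137) = (75539384999, 3744348300)
(x_4, y_4) = (2663·75539384999 + 407·132·3744348300, 2663·3744348300 + 132·75539384999) = (402322750321537, 19942398342768)
(x_5, y_5) = (2663·402322750321537 + 407·132·19942398342768, 2663·19942398342768 + 132·402322750321537) = (2142770892673121063, 106213209829234068)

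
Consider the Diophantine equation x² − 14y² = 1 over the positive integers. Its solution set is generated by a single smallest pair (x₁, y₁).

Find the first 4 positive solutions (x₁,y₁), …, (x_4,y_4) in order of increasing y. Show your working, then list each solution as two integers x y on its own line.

15 4
449 120
13455 3596
403201 107760

√14 = [3; 1,2,1,6, …], period ℓ=4 (even) → k=3
step 0: (3, 1)  from 3·(1,0) + (0,1)
…
step 2: (11, 3)  from 2·(4,1) + (3,1)
step 3: (15, 4)  from 1·(11,3) + (4,1)
fundamental: x₁=15, y₁=4  (since 225 − 14·16 = 1)
(x_2, y_2) = (15·15 + 14·4·4, 15·4 + 4·15) = (449, 120)
(x_3, y_3) = (15·449 + 14·4·120, 15·120 + 4·449) = (13455, 3596)
(x_4, y_4) = (15·13455 + 14·4·3596, 15·3596 + 4·13455) = (403201, 107760)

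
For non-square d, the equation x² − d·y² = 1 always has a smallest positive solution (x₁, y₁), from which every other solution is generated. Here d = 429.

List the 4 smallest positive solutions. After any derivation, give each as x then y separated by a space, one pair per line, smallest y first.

1524095 73584
4645731138049 224298012960
14161071197688057215 683702960124468816
43165635614076113391052801 2084056526021580302230080

[20; 1,2,2,9,1,12,1,9,2,2,1,40] for √429; ℓ=12 ⇒ convergent index 11
k=0  a_k=20  p_k/q_k = 20/1
k=1  a_k=1  p_k/q_k = 21/1
…
k=4  a_k=9  p_k/q_k = 1367/66
…
k=6  a_k=12  p_k/q_k = 19511/942
…
k=8  a_k=9  p_k/q_k = 208718/10077
k=9  a_k=2  p_k/q_k = 438459/21169
k=10  a_k=2  p_k/q_k = 1085636/52415
k=11  a_k=1  p_k/q_k = 1524095/73584
→ (1524095, 73584).  Check: 1524095²=2322865569025, 429·73584²=2322865569024, difference 1.
k=2:  x_2 = 1524095·1524095+429·73584·73584 = 4645731138049,  y_2 = 1524095·73584+73584·1524095 = 224298012960
k=3:  x_3 = 1524095·4645731138049+429·73584·224298012960 = 14161071197688057215,  y_3 = 1524095·224298012960+73584·4645731138049 = 683702960124468816
k=4:  x_4 = 1524095·14161071197688057215+429·73584·683702960124468816 = 43165635614076113391052801,  y_4 = 1524095·683702960124468816+73584·14161071197688057215 = 2084056526021580302230080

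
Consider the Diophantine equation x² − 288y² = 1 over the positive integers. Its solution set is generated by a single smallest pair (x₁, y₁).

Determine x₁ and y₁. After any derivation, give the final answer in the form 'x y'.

√288 = [16; 1,32, …], period ℓ=2 (even) → k=1
k=0  a_k=16  p_k/q_k = 16/1
k=1  a_k=1  p_k/q_k = 17/1
fundamental: x₁=17, y₁=1  (since 289 − 288·1 = 1)

17 1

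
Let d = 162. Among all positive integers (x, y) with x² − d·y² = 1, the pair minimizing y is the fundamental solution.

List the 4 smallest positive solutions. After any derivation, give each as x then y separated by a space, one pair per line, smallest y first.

19601 1540
768398401 60371080
30122754096401 2366667076620
1180872205318713601 92778082677286160

d=162: √d = [12; 1,2,1,2,12,2,1,2,1,24] (ℓ=10, even), read p_9/q_9
a_0=12:  p_0=12·1+0=12,  q_0=12·0+1=1
a_1=1:  p_1=1·12+1=13,  q_1=1·1+0=1
a_2=2:  p_2=2·13+12=38,  q_2=2·1+1=3
a_3=1:  p_3=1·38+13=51,  q_3=1·3+1=4
a_4=2:  p_4=2·51+38=140,  q_4=2·4+3=11
a_5=12:  p_5=12·140+51=1731,  q_5=12·11+4=136
…
a_7=1:  p_7=1·3602+1731=5333,  q_7=1·283+136=419
a_8=2:  p_8=2·5333+3602=14268,  q_8=2·419+283=1121
a_9=1:  p_9=1·14268+5333=19601,  q_9=1·1121+419=1540
→ (19601, 1540).  Check: 19601²=384199201, 162·1540²=384199200, difference 1.
(19601+1540√162)^2 = 768398401 + 60371080√162
(19601+1540√162)^3 = 30122754096401 + 2366667076620√162
(19601+1540√162)^4 = 1180872205318713601 + 92778082677286160√162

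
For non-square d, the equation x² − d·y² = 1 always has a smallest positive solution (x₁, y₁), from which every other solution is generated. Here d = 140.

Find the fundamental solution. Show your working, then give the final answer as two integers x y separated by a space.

71 6

[11; 1,4,1,22] for √140; ℓ=4 ⇒ convergent index 3
k=0  a_k=11  p_k/q_k = 11/1
…
k=2  a_k=4  p_k/q_k = 59/5
k=3  a_k=1  p_k/q_k = 71/6
→ (71, 6).  Check: 71²=5041, 140·6²=5040, difference 1.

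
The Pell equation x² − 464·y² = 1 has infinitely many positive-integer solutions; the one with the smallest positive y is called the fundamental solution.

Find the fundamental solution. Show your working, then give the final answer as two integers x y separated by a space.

d=464: √d = [21; 1,1,5,1,1,1,5,1,1,42] (ℓ=10, even), read p_9/q_9
a_0=21:  p_0=21·1+0=21,  q_0=21·0+1=1
…
a_2=1:  p_2=1·22+21=43,  q_2=1·1+1=2
…
a_4=1:  p_4=1·237+43=280,  q_4=1·11+2=13
a_5=1:  p_5=1·280+237=517,  q_5=1·13+11=24
…
a_7=5:  p_7=5·797+517=4502,  q_7=5·37+24=209
a_8=1:  p_8=1·4502+797=5299,  q_8=1·209+37=246
a_9=1:  p_9=1·5299+4502=9801,  q_9=1·246+209=455
→ (9801, 455).  Check: 9801²=96059601, 464·455²=96059600, difference 1.

9801 455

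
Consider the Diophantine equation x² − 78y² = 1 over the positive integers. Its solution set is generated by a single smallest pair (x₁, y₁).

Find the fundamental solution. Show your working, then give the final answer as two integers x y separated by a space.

53 6

d=78: √d = [8; 1,4,1,16] (ℓ=4, even), read p_3/q_3
a_0=8:  p_0=8·1+0=8,  q_0=8·0+1=1
a_1=1:  p_1=1·8+1=9,  q_1=1·1+0=1
a_2=4:  p_2=4·9+8=44,  q_2=4·1+1=5
a_3=1:  p_3=1·44+9=53,  q_3=1·5+1=6
→ (53, 6).  Check: 53²=2809, 78·6²=2808, difference 1.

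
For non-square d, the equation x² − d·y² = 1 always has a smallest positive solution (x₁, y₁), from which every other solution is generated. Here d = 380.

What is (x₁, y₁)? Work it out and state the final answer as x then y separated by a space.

d=380: √d = [19; 2,38] (ℓ=2, even), read p_1/q_1
i=0: a=19 ⇒ p=19, q=1
i=1: a=2 ⇒ p=39, q=2
→ (39, 2).  Check: 39²=1521, 380·2²=1520, difference 1.

39 2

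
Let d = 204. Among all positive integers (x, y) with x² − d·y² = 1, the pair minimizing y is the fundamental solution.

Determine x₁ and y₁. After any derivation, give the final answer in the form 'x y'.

√204 → a₀=14, period (3,1,1,6,1,1,3,28); ℓ=8 even so k=7
a_0=14:  p_0=14·1+0=14,  q_0=14·0+1=1
…
a_6=1:  p_6=1·757+657=1414,  q_6=1·53+46=99
a_7=3:  p_7=3·1414+757=4999,  q_7=3·99+53=350
(x₁, y₁) = (4999, 350);  4999² − 204·350² = 1 ✓

4999 350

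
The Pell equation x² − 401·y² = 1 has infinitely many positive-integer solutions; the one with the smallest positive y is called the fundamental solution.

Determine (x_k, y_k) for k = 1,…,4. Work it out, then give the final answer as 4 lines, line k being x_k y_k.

801 40
1283201 64080
2055687201 102656120
3293209612801 164455040160

d=401: √d = [20; 40] (ℓ=1, odd), read p_1/q_1
a_0=20:  p_0=20·1+0=20,  q_0=20·0+1=1
a_1=40:  p_1=40·20+1=801,  q_1=40·1+0=40
fundamental: x₁=801, y₁=40  (since 641601 − 401·1600 = 1)
(x_2, y_2) = (801·801 + 401·40·40, 801·40 + 40·801) = (1283201, 64080)
(x_3, y_3) = (801·1283201 + 401·40·64080, 801·64080 + 40·1283201) = (2055687201, 102656120)
(x_4, y_4) = (801·2055687201 + 401·40·102656120, 801·102656120 + 40·2055687201) = (3293209612801, 164455040160)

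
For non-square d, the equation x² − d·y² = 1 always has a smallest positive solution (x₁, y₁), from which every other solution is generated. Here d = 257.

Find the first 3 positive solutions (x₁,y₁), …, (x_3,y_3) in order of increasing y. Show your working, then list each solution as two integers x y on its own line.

d=257: √d = [16; 32] (ℓ=1, odd), read p_1/q_1
i=0: a=16 ⇒ p=16, q=1
i=1: a=32 ⇒ p=513, q=32
→ (513, 32).  Check: 513²=263169, 257·32²=263168, difference 1.
n=2: (513,32)∘(513,32) = (513·513+257·32·32, 513·32+32·513) = (526337,32832)
n=3: (526337,32832)∘(513,32) = (513·526337+257·32·32832, 513·32832+32·526337) = (540021249,33685600)

513 32
526337 32832
540021249 33685600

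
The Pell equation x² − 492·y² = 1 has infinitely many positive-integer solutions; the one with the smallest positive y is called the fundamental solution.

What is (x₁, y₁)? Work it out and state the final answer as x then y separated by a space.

29767 1342

[22; 5,1,1,10,1,1,5,44] for √492; ℓ=8 ⇒ convergent index 7
k=0  a_k=22  p_k/q_k = 22/1
…
k=5  a_k=1  p_k/q_k = 2817/127
k=6  a_k=1  p_k/q_k = 5390/243
k=7  a_k=5  p_k/q_k = 29767/1342
(x₁, y₁) = (29767, 1342);  29767² − 492·1342² = 1 ✓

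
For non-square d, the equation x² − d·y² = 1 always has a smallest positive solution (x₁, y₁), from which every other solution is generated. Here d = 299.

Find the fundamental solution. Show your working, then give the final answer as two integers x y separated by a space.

415 24

d=299: √d = [17; 3,2,3,34] (ℓ=4, even), read p_3/q_3
k=0  a_k=17  p_k/q_k = 17/1
k=1  a_k=3  p_k/q_k = 52/3
k=2  a_k=2  p_k/q_k = 121/7
k=3  a_k=3  p_k/q_k = 415/24
fundamental: x₁=415, y₁=24  (since 172225 − 299·576 = 1)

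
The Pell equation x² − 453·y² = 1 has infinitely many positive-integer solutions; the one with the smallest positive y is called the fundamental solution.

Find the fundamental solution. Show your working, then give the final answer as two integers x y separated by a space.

1653751 77700

√453 = [21; 3,1,1,10,14,10,1,1,3,42, …], period ℓ=10 (even) → k=9
i=0: a=21 ⇒ p=21, q=1
…
i=2: a=1 ⇒ p=85, q=4
i=3: a=1 ⇒ p=149, q=7
i=4: a=10 ⇒ p=1575, q=74
i=5: a=14 ⇒ p=22199, q=1043
…
i=8: a=1 ⇒ p=469329, q=22051
i=9: a=3 ⇒ p=1653751, q=77700
fundamental: x₁=1653751, y₁=77700  (since 2734892370001 − 453·6037290000 = 1)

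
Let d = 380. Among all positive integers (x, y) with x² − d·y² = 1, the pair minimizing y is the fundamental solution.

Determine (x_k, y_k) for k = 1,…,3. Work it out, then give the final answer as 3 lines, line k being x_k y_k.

39 2
3041 156
237159 12166

[19; 2,38] for √380; ℓ=2 ⇒ convergent index 1
i=0: a=19 ⇒ p=19, q=1
i=1: a=2 ⇒ p=39, q=2
fundamental: x₁=39, y₁=2  (since 1521 − 380·4 = 1)
(x_2, y_2) = (39·39 + 380·2·2, 39·2 + 2·39) = (3041, 156)
(x_3, y_3) = (39·3041 + 380·2·156, 39·156 + 2·3041) = (237159, 12166)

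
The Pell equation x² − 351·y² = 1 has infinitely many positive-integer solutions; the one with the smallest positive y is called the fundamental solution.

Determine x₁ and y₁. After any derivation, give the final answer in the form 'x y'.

√351 = [18; 1,2,1,3,2,2,2,3,1,2,1,36, …], period ℓ=12 (even) → k=11
step 0: (18, 1)  from 18·(1,0) + (0,1)
step 1: (19, 1)  from 1·(18,1) + (1,0)
…
step 4: (281, 15)  from 3·(75,4) + (56,3)
…
step 9: (16543, 883)  from 1·(12796,683) + (3747,200)
step 10: (45882, 2449)  from 2·(16543,883) + (12796,683)
step 11: (62425, 3332)  from 1·(45882,2449) + (16543,883)
(x₁, y₁) = (62425, 3332);  62425² − 351·3332² = 1 ✓

62425 3332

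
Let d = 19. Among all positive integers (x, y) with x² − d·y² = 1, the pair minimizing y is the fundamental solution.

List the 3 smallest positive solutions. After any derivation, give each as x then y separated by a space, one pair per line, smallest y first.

d=19: √d = [4; 2,1,3,1,2,8] (ℓ=6, even), read p_5/q_5
k=0  a_k=4  p_k/q_k = 4/1
k=1  a_k=2  p_k/q_k = 9/2
…
k=3  a_k=3  p_k/q_k = 48/11
k=4  a_k=1  p_k/q_k = 61/14
k=5  a_k=2  p_k/q_k = 170/39
→ (170, 39).  Check: 170²=28900, 19·39²=28899, difference 1.
k=2:  x_2 = 170·170+19·39·39 = 57799,  y_2 = 170·39+39·170 = 13260
k=3:  x_3 = 170·57799+19·39·13260 = 19651490,  y_3 = 170·13260+39·57799 = 4508361

170 39
57799 13260
19651490 4508361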